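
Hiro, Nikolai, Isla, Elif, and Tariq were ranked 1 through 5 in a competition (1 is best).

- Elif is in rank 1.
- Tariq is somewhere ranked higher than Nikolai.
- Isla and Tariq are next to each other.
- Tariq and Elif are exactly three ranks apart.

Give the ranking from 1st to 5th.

Elif, Hiro, Isla, Tariq, Nikolai

From clue 1: Elif → rank 1.
From clues 1–2: Nikolai is in {3,4,5}.
From clues 1–3: Nikolai is in {4,5}.
From clues 1–4: Hiro → rank 2, Isla → rank 3, Tariq → rank 4, Nikolai → rank 5.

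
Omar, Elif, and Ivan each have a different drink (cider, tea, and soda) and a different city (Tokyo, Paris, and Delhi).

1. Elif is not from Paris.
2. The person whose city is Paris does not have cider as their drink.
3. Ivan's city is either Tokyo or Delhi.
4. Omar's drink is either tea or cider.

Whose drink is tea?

Omar

With clues 1–4, Elif and Ivan are impossible for the one with drink tea.
That leaves Omar.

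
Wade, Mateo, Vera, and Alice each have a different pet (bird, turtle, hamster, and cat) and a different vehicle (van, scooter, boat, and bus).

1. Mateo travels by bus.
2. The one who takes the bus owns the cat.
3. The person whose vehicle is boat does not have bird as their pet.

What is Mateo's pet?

cat

With clues 1–2, bird, hamster, and turtle are impossible for Mateo's pet.
That leaves cat.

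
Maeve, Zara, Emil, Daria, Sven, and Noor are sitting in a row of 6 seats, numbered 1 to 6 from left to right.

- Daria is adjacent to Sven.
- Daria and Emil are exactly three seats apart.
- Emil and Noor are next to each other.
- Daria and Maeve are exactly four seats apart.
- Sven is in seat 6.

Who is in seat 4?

Zara

With clues 1–4, Daria and Maeve are ruled out for seat 4.
With clues 1–5, Emil, Noor, and Sven are ruled out for seat 4.
So seat 4 is Zara.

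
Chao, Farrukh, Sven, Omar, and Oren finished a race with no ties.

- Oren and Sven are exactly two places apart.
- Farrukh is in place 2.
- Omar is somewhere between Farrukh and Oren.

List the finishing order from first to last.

From clues 1–2: Farrukh → place 2.
From clues 1–3: Chao → place 1, Sven → place 3, Omar → place 4, Oren → place 5.

Chao, Farrukh, Sven, Omar, Oren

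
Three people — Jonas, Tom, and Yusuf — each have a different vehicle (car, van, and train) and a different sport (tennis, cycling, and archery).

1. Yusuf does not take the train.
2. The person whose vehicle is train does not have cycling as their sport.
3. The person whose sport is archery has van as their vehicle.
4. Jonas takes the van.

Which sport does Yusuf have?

With clues 1–3, tennis is impossible for Yusuf's sport.
With clues 1–4, archery is impossible for Yusuf's sport.
That leaves cycling.

cycling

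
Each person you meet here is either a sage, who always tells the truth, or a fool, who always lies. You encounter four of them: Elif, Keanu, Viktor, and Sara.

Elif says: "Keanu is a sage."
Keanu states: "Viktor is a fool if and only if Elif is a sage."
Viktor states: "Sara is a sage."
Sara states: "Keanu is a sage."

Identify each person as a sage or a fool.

Consider Elif. Suppose Elif is a sage.
Then no assignment of the remaining roles makes every statement match its speaker's type — contradiction.
So Elif is a fool.
Consider Keanu. Suppose Keanu is a sage.
Then Elif's statement comes out true, contradicting Elif being a fool.
So Keanu is a fool.
With that fixed, Sara's statement is false, so Sara is a fool.
With that fixed, Viktor's statement is false, so Viktor is a fool.

Elif: fool, Keanu: fool, Viktor: fool, Sara: fool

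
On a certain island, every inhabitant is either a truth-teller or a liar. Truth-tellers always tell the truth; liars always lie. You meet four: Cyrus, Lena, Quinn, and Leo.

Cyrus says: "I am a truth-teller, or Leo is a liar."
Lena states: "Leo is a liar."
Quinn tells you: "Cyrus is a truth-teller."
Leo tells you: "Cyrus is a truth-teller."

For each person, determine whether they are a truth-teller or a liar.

Cyrus: truth-teller, Lena: liar, Quinn: truth-teller, Leo: truth-teller

Consider Cyrus. Suppose Cyrus is a liar.
Then no assignment of the remaining roles makes every statement match its speaker's type — contradiction.
So Cyrus is a truth-teller.
With that fixed, Quinn's statement is true, so Quinn is a truth-teller.
With that fixed, Leo's statement is true, so Leo is a truth-teller.
With that fixed, Lena's statement is false, so Lena is a liar.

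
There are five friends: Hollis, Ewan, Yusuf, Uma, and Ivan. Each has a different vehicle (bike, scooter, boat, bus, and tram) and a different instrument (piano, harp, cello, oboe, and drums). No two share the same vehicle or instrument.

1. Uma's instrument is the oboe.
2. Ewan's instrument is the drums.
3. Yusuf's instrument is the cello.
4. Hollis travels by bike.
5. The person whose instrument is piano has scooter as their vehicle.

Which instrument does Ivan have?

Clue 1 rules out oboe for Ivan's instrument.
With clues 1–2, drums is impossible for Ivan's instrument.
With clues 1–3, cello is impossible for Ivan's instrument.
With clues 1–5, harp is impossible for Ivan's instrument.
That leaves piano.

piano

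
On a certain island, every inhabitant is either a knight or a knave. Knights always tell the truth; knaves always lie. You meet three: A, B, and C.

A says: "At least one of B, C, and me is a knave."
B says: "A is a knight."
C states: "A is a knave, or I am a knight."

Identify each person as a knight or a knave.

Consider A. Suppose A is a knave.
Then A's own statement would have to be false, but it can't be — contradiction.
So A is a knight.
With that fixed, B's statement is true, so B is a knight.
Consider C. Suppose C is a knight.
Then A's statement comes out false, contradicting A being a knight.
So C is a knave.

A: knight, B: knight, C: knave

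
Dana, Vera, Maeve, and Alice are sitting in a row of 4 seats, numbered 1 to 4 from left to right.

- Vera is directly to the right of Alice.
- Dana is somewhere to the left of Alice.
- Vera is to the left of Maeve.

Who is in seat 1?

With clue 1, Vera is ruled out for seat 1.
With clues 1–2, Alice is ruled out for seat 1.
With clues 1–3, Maeve is ruled out for seat 1.
So seat 1 is Dana.

Dana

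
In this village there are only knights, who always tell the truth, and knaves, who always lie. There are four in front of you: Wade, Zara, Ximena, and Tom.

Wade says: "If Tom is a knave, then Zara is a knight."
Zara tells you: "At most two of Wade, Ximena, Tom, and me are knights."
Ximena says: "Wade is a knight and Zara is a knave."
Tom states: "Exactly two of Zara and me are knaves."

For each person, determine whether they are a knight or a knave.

Wade: knight, Zara: knight, Ximena: knave, Tom: knave

Consider Wade. Suppose Wade is a knave.
Then no assignment of the remaining roles makes every statement match its speaker's type — contradiction.
So Wade is a knight.
Consider Zara. Suppose Zara is a knave.
Then whichever role Tom has, Tom's statement has the wrong truth value — contradiction.
So Zara is a knight.
With that fixed, Ximena's statement is false, so Ximena is a knave.
With that fixed, Tom's statement is false, so Tom is a knave.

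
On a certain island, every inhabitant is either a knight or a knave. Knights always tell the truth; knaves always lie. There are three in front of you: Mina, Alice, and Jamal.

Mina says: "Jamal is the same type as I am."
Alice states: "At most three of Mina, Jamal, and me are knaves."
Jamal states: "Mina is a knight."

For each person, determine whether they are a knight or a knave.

Regardless of anyone's role, Alice's statement is true, so Alice is a knight.
Consider Mina. Suppose Mina is a knave.
Then no assignment of the remaining roles makes every statement match its speaker's type — contradiction.
So Mina is a knight.
With that fixed, Jamal's statement is true, so Jamal is a knight.

Mina: knight, Alice: knight, Jamal: knight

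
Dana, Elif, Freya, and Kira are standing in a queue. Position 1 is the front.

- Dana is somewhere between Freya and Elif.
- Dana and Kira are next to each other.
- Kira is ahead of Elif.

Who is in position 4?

Elif

With clue 1, Dana is ruled out for position 4.
With clues 1–2, Kira is ruled out for position 4.
With clues 1–3, Freya is ruled out for position 4.
So position 4 is Elif.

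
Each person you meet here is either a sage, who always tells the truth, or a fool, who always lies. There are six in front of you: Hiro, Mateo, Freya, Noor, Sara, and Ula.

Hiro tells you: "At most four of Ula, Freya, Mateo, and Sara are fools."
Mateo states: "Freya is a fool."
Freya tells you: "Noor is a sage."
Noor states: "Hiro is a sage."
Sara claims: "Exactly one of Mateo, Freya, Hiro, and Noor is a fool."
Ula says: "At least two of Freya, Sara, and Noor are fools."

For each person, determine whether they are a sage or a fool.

Hiro: sage, Mateo: fool, Freya: sage, Noor: sage, Sara: sage, Ula: fool

Regardless of anyone's role, Hiro's statement is true, so Hiro is a sage.
With that fixed, Noor's statement is true, so Noor is a sage.
With that fixed, Freya's statement is true, so Freya is a sage.
With that fixed, Ula's statement is false, so Ula is a fool.
With that fixed, Mateo's statement is false, so Mateo is a fool.
With that fixed, Sara's statement is true, so Sara is a sage.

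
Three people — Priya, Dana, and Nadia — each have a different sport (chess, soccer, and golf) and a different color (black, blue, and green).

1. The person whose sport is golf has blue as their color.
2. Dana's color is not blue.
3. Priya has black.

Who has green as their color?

With clues 1–3, Nadia and Priya are impossible for the one with color green.
That leaves Dana.

Dana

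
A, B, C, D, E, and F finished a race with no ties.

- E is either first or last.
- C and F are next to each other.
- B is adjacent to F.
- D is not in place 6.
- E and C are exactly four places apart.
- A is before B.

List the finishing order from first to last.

A, C, F, B, D, E

From clue 1: E is in {1,6}.
From clues 1–5: B is in {3,4}.
From clues 1–6: A → place 1, C → place 2, F → place 3, B → place 4, D → place 5, E → place 6.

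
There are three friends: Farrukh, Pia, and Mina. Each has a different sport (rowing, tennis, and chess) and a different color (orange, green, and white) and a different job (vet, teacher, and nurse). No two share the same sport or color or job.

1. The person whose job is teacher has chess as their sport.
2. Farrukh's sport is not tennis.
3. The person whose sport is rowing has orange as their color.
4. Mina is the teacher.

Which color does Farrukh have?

orange

With clues 1–4, green and white are impossible for Farrukh's color.
That leaves orange.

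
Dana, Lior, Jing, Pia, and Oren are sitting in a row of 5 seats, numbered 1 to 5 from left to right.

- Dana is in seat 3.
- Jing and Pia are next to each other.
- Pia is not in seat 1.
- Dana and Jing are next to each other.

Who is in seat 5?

With clue 1, Dana is ruled out for seat 5.
With clues 1–4, Jing, Lior, and Oren are ruled out for seat 5.
So seat 5 is Pia.

Pia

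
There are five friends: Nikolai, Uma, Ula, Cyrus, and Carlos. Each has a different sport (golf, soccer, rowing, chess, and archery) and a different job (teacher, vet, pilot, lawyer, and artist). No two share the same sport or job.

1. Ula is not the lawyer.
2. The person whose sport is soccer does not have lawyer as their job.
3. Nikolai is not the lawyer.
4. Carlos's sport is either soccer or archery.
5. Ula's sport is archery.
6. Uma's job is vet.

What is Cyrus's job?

With clues 1–6, artist, pilot, teacher, and vet are impossible for Cyrus's job.
That leaves lawyer.

lawyer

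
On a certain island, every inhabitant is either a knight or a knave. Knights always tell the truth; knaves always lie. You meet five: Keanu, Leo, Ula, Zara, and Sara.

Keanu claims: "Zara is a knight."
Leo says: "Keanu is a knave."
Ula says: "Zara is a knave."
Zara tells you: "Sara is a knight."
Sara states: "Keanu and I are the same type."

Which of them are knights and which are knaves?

Keanu: knight, Leo: knave, Ula: knave, Zara: knight, Sara: knight

Consider Keanu. Suppose Keanu is a knave.
Then whichever role Sara has, Sara's statement has the wrong truth value — contradiction.
So Keanu is a knight.
With that fixed, Leo's statement is false, so Leo is a knave.
Consider Ula. Suppose Ula is a knight.
Then no assignment of the remaining roles makes every statement match its speaker's type — contradiction.
So Ula is a knave.
Consider Zara. Suppose Zara is a knave.
Then Keanu's statement comes out false, contradicting Keanu being a knight.
So Zara is a knight.
Consider Sara. Suppose Sara is a knave.
Then Zara's statement comes out false, contradicting Zara being a knight.
So Sara is a knight.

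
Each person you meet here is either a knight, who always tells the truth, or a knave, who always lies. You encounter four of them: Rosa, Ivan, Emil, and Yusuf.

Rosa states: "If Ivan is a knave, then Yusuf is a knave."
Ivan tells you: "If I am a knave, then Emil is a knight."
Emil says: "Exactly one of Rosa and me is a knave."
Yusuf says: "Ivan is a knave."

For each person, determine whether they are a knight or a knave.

Rosa: knave, Ivan: knave, Emil: knave, Yusuf: knight

Consider Rosa. Suppose Rosa is a knight.
Then whichever role Emil has, Emil's statement has the wrong truth value — contradiction.
So Rosa is a knave.
Consider Ivan. Suppose Ivan is a knight.
Then Rosa's statement comes out true, contradicting Rosa being a knave.
So Ivan is a knave.
With that fixed, Yusuf's statement is true, so Yusuf is a knight.
Consider Emil. Suppose Emil is a knight.
Then Ivan's statement comes out true, contradicting Ivan being a knave.
So Emil is a knave.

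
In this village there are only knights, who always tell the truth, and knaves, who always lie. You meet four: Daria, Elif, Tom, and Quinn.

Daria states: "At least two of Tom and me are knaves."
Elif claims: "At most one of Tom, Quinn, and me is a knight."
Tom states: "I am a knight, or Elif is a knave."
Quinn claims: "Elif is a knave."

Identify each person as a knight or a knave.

Consider Daria. Suppose Daria is a knight.
Then Daria's own statement would have to be true, but it can't be — contradiction.
So Daria is a knave.
Consider Elif. Suppose Elif is a knight.
Then no assignment of the remaining roles makes every statement match its speaker's type — contradiction.
So Elif is a knave.
With that fixed, Tom's statement is true, so Tom is a knight.
With that fixed, Quinn's statement is true, so Quinn is a knight.

Daria: knave, Elif: knave, Tom: knight, Quinn: knight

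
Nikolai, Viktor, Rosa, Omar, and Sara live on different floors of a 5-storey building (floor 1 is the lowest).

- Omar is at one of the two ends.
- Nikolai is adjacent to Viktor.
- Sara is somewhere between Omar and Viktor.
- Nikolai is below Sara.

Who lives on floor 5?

With clues 1–3, Sara is ruled out for floor 5.
With clues 1–4, Nikolai, Rosa, and Viktor are ruled out for floor 5.
So floor 5 is Omar.

Omar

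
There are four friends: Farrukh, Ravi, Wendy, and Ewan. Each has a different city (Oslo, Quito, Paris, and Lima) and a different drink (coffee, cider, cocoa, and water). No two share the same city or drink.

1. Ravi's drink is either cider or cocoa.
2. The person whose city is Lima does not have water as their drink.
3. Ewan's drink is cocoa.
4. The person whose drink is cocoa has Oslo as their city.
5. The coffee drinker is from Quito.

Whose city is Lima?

Ravi

With clues 1–4, Ewan is impossible for the one with city Lima.
With clues 1–5, Farrukh and Wendy are impossible for the one with city Lima.
That leaves Ravi.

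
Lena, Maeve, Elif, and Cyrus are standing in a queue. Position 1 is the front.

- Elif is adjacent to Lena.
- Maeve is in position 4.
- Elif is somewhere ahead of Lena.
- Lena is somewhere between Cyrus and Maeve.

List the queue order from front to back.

From clues 1–2: Maeve → position 4.
From clues 1–3: Lena is in {2,3}.
From clues 1–4: Cyrus → position 1, Elif → position 2, Lena → position 3.

Cyrus, Elif, Lena, Maeve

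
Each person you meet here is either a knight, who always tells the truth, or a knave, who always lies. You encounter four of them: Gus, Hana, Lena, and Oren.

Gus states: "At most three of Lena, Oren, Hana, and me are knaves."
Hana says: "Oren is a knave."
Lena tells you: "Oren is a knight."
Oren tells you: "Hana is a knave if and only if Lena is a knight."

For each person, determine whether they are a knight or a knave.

Consider Gus. Suppose Gus is a knave.
Then no assignment of the remaining roles makes every statement match its speaker's type — contradiction.
So Gus is a knight.
Consider Hana. Suppose Hana is a knight.
Then no assignment of the remaining roles makes every statement match its speaker's type — contradiction.
So Hana is a knave.
Consider Lena. Suppose Lena is a knave.
Then no assignment of the remaining roles makes every statement match its speaker's type — contradiction.
So Lena is a knight.
With that fixed, Oren's statement is true, so Oren is a knight.

Gus: knight, Hana: knave, Lena: knight, Oren: knight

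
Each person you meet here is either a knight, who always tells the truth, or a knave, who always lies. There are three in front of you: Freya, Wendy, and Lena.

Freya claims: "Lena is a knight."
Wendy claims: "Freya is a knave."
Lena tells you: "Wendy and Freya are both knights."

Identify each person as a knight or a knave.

Consider Freya. Suppose Freya is a knight.
Then no assignment of the remaining roles makes every statement match its speaker's type — contradiction.
So Freya is a knave.
With that fixed, Wendy's statement is true, so Wendy is a knight.
With that fixed, Lena's statement is false, so Lena is a knave.

Freya: knave, Wendy: knight, Lena: knave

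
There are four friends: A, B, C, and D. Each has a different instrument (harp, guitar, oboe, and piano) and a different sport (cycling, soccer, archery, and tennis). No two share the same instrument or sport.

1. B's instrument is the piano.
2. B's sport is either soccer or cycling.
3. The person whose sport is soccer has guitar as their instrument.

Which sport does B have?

cycling

With clues 1–2, archery and tennis are impossible for B's sport.
With clues 1–3, soccer is impossible for B's sport.
That leaves cycling.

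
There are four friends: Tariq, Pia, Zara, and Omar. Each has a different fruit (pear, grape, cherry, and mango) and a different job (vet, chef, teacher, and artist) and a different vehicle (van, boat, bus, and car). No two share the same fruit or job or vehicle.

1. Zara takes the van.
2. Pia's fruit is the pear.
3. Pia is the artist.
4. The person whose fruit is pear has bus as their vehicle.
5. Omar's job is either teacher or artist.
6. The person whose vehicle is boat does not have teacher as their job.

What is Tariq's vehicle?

Clue 1 rules out van for Tariq's vehicle.
With clues 1–4, bus is impossible for Tariq's vehicle.
With clues 1–6, car is impossible for Tariq's vehicle.
That leaves boat.

boat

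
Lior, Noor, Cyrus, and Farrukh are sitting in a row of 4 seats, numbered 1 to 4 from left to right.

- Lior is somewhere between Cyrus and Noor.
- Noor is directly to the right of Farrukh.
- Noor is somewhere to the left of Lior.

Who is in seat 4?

Cyrus

With clue 1, Lior is ruled out for seat 4.
With clues 1–2, Farrukh is ruled out for seat 4.
With clues 1–3, Noor is ruled out for seat 4.
So seat 4 is Cyrus.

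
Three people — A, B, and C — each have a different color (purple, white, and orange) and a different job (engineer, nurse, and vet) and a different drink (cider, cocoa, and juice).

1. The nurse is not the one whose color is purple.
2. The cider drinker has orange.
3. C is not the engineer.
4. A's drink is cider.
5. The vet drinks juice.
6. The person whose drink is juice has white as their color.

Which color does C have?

With clues 1–4, orange is impossible for C's color.
With clues 1–6, purple is impossible for C's color.
That leaves white.

white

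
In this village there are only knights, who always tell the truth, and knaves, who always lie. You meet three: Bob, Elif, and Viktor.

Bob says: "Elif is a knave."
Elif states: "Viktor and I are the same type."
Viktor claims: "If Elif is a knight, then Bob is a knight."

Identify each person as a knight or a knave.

Consider Bob. Suppose Bob is a knave.
Then no assignment of the remaining roles makes every statement match its speaker's type — contradiction.
So Bob is a knight.
With that fixed, Viktor's statement is true, so Viktor is a knight.
Consider Elif. Suppose Elif is a knight.
Then Bob's statement comes out false, contradicting Bob being a knight.
So Elif is a knave.

Bob: knight, Elif: knave, Viktor: knight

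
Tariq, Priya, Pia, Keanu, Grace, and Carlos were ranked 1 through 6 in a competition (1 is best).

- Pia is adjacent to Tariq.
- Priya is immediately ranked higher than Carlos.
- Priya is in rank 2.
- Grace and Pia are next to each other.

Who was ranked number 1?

With clues 1–2, Carlos is ruled out for rank 1.
With clues 1–3, Pia, Priya, and Tariq are ruled out for rank 1.
With clues 1–4, Grace is ruled out for rank 1.
So rank 1 is Keanu.

Keanu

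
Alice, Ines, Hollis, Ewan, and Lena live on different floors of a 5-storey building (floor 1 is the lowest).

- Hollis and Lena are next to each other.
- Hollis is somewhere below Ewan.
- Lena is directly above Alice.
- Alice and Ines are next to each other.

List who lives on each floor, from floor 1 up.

From clues 1–2: Ewan is in {3,4,5}.
From clues 1–3: Alice is in {1,2}.
From clues 1–4: Ines → floor 1, Alice → floor 2, Lena → floor 3, Hollis → floor 4, Ewan → floor 5.

Ines, Alice, Lena, Hollis, Ewan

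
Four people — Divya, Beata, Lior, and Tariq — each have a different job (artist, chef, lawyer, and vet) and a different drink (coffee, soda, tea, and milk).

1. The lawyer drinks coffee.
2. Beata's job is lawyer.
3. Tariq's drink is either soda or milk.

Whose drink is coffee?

With clues 1–2, Divya, Lior, and Tariq are impossible for the one with drink coffee.
That leaves Beata.

Beata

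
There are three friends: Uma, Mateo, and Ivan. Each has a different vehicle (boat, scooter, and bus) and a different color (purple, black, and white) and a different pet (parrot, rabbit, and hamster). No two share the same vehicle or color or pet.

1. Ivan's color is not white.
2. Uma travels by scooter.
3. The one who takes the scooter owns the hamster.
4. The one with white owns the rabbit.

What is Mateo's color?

With clues 1–4, black and purple are impossible for Mateo's color.
That leaves white.

white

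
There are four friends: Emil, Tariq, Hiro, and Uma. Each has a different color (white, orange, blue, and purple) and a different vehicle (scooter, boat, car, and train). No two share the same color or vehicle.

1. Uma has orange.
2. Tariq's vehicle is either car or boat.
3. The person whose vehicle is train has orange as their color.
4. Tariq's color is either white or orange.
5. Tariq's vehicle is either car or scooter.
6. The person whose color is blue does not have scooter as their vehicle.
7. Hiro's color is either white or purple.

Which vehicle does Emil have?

boat

With clues 1–3, train is impossible for Emil's vehicle.
With clues 1–5, car is impossible for Emil's vehicle.
With clues 1–7, scooter is impossible for Emil's vehicle.
That leaves boat.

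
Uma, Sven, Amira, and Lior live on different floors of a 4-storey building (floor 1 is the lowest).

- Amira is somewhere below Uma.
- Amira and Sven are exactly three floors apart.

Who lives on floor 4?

With clue 1, Amira is ruled out for floor 4.
With clues 1–2, Lior and Uma are ruled out for floor 4.
So floor 4 is Sven.

Sven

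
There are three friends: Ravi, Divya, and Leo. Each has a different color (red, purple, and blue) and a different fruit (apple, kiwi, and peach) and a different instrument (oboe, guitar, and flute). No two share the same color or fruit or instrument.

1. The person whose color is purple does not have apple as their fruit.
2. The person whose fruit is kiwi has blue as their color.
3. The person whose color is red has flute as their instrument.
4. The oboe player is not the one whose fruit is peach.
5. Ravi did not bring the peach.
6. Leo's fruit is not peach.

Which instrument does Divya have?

guitar

With clues 1–6, flute and oboe are impossible for Divya's instrument.
That leaves guitar.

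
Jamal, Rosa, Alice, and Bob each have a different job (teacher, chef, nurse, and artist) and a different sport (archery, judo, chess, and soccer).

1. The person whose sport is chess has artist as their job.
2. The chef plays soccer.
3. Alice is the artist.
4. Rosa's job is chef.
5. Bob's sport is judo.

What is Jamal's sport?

archery

With clues 1–3, chess is impossible for Jamal's sport.
With clues 1–4, soccer is impossible for Jamal's sport.
With clues 1–5, judo is impossible for Jamal's sport.
That leaves archery.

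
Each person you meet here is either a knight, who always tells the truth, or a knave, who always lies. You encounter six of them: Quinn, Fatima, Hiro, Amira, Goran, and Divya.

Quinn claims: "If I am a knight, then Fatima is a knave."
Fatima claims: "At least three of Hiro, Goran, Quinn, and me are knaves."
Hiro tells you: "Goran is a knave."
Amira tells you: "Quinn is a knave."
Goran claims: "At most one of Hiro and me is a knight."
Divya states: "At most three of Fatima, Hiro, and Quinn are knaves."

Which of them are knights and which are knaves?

Regardless of anyone's role, Divya's statement is true, so Divya is a knight.
Consider Quinn. Suppose Quinn is a knave.
Then Quinn's own statement would have to be false, but it can't be — contradiction.
So Quinn is a knight.
With that fixed, Amira's statement is false, so Amira is a knave.
Consider Fatima. Suppose Fatima is a knight.
Then Quinn's statement comes out false, contradicting Quinn being a knight.
So Fatima is a knave.
Consider Hiro. Suppose Hiro is a knight.
Then whichever role Goran has, Goran's statement has the wrong truth value — contradiction.
So Hiro is a knave.
With that fixed, Goran's statement is true, so Goran is a knight.

Quinn: knight, Fatima: knave, Hiro: knave, Amira: knave, Goran: knight, Divya: knight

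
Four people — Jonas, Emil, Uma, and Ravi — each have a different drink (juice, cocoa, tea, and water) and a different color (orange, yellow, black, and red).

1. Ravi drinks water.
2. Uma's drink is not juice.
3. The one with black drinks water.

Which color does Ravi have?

With clues 1–3, orange, red, and yellow are impossible for Ravi's color.
That leaves black.

black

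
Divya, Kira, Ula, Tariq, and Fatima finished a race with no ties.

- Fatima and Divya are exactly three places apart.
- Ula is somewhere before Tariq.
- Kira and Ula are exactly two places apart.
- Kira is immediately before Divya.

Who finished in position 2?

With clues 1–2, Tariq is ruled out for place 2.
With clues 1–3, Kira and Ula are ruled out for place 2.
With clues 1–4, Fatima is ruled out for place 2.
So place 2 is Divya.

Divya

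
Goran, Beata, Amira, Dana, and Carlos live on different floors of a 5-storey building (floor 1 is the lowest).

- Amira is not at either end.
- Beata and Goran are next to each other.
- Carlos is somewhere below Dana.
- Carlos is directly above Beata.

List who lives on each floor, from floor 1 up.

Goran, Beata, Carlos, Amira, Dana

From clue 1: Amira is in {2,3,4}.
From clues 1–4: Goran → floor 1, Beata → floor 2, Carlos → floor 3, Amira → floor 4, Dana → floor 5.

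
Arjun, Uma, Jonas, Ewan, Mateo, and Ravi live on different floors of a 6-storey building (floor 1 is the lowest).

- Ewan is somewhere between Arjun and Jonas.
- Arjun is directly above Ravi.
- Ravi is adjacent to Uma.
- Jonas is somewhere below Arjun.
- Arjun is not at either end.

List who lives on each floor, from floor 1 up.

From clue 1: Ewan is in {2,3,4,5}.
From clues 1–3: Arjun is in {3,4,5,6}.
From clues 1–4: Arjun is in {5,6}.
From clues 1–5: Jonas → floor 1, Ewan → floor 2, Uma → floor 3, Ravi → floor 4, Arjun → floor 5, Mateo → floor 6.

Jonas, Ewan, Uma, Ravi, Arjun, Mateo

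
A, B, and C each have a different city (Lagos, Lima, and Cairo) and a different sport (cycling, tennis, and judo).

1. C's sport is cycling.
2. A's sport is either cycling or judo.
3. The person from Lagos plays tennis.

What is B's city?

With clues 1–3, Cairo and Lima are impossible for B's city.
That leaves Lagos.

Lagos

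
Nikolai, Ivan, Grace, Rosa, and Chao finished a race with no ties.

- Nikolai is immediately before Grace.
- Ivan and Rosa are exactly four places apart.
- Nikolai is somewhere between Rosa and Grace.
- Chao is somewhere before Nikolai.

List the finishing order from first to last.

From clue 1: Nikolai is in {1,2,3,4}.
From clues 1–2: Nikolai is in {2,3}.
From clues 1–3: Rosa → place 1, Ivan → place 5.
From clues 1–4: Chao → place 2, Nikolai → place 3, Grace → place 4.

Rosa, Chao, Nikolai, Grace, Ivan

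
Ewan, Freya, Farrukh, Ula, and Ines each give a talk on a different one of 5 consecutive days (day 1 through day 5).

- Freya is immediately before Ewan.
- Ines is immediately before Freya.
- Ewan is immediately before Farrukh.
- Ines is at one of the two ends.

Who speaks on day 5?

With clue 1, Freya is ruled out for day 5.
With clues 1–2, Ines is ruled out for day 5.
With clues 1–3, Ewan is ruled out for day 5.
With clues 1–4, Farrukh is ruled out for day 5.
So day 5 is Ula.

Ula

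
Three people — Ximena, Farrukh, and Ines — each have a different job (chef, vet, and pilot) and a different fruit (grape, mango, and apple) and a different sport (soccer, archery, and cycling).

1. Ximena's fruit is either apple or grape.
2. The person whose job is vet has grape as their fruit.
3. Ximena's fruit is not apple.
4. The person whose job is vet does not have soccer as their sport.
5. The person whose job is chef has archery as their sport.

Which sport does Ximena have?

With clues 1–4, soccer is impossible for Ximena's sport.
With clues 1–5, archery is impossible for Ximena's sport.
That leaves cycling.

cycling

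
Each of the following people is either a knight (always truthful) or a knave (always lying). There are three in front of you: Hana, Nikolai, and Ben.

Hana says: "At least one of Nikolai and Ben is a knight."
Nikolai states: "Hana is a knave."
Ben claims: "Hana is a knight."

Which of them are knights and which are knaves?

Hana: knight, Nikolai: knave, Ben: knight

Consider Hana. Suppose Hana is a knave.
Then no assignment of the remaining roles makes every statement match its speaker's type — contradiction.
So Hana is a knight.
With that fixed, Nikolai's statement is false, so Nikolai is a knave.
With that fixed, Ben's statement is true, so Ben is a knight.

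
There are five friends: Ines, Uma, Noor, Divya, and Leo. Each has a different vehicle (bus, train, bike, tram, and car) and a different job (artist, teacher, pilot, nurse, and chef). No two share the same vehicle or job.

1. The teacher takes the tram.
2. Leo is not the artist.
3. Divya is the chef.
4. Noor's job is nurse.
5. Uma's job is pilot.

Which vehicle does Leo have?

With clues 1–5, bike, bus, car, and train are impossible for Leo's vehicle.
That leaves tram.

tram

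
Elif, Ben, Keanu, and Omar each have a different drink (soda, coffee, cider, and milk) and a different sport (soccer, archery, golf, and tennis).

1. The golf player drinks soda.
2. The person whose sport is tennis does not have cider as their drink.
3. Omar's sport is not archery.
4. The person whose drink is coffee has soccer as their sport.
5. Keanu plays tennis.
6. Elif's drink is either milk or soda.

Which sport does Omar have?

With clues 1–3, archery is impossible for Omar's sport.
With clues 1–5, tennis is impossible for Omar's sport.
With clues 1–6, golf is impossible for Omar's sport.
That leaves soccer.

soccer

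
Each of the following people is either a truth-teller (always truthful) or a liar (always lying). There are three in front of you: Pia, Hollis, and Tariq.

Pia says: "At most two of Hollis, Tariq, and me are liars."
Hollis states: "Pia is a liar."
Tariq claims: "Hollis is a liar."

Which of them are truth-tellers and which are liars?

Pia: truth-teller, Hollis: liar, Tariq: truth-teller

Consider Pia. Suppose Pia is a liar.
Then no assignment of the remaining roles makes every statement match its speaker's type — contradiction.
So Pia is a truth-teller.
With that fixed, Hollis's statement is false, so Hollis is a liar.
With that fixed, Tariq's statement is true, so Tariq is a truth-teller.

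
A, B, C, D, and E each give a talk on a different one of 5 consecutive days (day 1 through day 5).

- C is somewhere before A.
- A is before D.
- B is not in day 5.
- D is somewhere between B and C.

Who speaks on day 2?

A

With clues 1–2, D is ruled out for day 2.
With clues 1–4, B, C, and E are ruled out for day 2.
So day 2 is A.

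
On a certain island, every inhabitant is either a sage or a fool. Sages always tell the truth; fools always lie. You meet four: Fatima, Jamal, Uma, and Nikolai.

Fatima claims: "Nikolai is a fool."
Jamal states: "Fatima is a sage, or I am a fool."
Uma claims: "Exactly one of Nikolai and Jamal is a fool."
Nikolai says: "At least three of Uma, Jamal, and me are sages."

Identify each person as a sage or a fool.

Consider Fatima. Suppose Fatima is a fool.
Then whichever role Jamal has, Jamal's statement has the wrong truth value — contradiction.
So Fatima is a sage.
With that fixed, Jamal's statement is true, so Jamal is a sage.
Consider Uma. Suppose Uma is a fool.
Then no assignment of the remaining roles makes every statement match its speaker's type — contradiction.
So Uma is a sage.
Consider Nikolai. Suppose Nikolai is a sage.
Then Fatima's statement comes out false, contradicting Fatima being a sage.
So Nikolai is a fool.

Fatima: sage, Jamal: sage, Uma: sage, Nikolai: fool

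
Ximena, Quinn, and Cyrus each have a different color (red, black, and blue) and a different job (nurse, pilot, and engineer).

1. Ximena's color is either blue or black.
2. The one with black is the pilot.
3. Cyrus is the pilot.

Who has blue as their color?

With clues 1–3, Cyrus and Quinn are impossible for the one with color blue.
That leaves Ximena.

Ximena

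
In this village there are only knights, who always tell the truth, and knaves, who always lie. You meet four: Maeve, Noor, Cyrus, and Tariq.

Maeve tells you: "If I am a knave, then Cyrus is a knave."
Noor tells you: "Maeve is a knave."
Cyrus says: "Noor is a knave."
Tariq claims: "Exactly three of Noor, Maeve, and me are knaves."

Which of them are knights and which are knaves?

Maeve: knight, Noor: knave, Cyrus: knight, Tariq: knave

Consider Maeve. Suppose Maeve is a knave.
Then no assignment of the remaining roles makes every statement match its speaker's type — contradiction.
So Maeve is a knight.
With that fixed, Noor's statement is false, so Noor is a knave.
With that fixed, Cyrus's statement is true, so Cyrus is a knight.
With that fixed, Tariq's statement is false, so Tariq is a knave.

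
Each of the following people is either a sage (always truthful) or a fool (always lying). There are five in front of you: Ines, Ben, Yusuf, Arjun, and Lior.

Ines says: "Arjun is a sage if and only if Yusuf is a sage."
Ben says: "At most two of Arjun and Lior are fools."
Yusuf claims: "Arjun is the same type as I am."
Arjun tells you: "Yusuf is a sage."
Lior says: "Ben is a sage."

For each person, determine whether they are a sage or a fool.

Ines: sage, Ben: sage, Yusuf: sage, Arjun: sage, Lior: sage

Regardless of anyone's role, Ben's statement is true, so Ben is a sage.
With that fixed, Lior's statement is true, so Lior is a sage.
Consider Ines. Suppose Ines is a fool.
Then no assignment of the remaining roles makes every statement match its speaker's type — contradiction.
So Ines is a sage.
Consider Yusuf. Suppose Yusuf is a fool.
Then no assignment of the remaining roles makes every statement match its speaker's type — contradiction.
So Yusuf is a sage.
With that fixed, Arjun's statement is true, so Arjun is a sage.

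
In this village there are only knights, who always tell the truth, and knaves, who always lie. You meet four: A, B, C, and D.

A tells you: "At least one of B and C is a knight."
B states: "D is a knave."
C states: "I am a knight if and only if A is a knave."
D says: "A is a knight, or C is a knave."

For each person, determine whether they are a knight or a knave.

Consider A. Suppose A is a knight.
Then whichever role C has, C's statement has the wrong truth value — contradiction.
So A is a knave.
Consider B. Suppose B is a knight.
Then A's statement comes out true, contradicting A being a knave.
So B is a knave.
Consider C. Suppose C is a knight.
Then A's statement comes out true, contradicting A being a knave.
So C is a knave.
With that fixed, D's statement is true, so D is a knight.

A: knave, B: knave, C: knave, D: knight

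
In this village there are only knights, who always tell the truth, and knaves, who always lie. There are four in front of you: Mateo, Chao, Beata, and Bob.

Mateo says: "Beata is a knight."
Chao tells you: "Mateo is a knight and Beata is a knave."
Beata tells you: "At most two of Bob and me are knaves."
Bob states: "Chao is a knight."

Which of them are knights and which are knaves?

Mateo: knight, Chao: knave, Beata: knight, Bob: knave

Regardless of anyone's role, Beata's statement is true, so Beata is a knight.
With that fixed, Mateo's statement is true, so Mateo is a knight.
With that fixed, Chao's statement is false, so Chao is a knave.
With that fixed, Bob's statement is false, so Bob is a knave.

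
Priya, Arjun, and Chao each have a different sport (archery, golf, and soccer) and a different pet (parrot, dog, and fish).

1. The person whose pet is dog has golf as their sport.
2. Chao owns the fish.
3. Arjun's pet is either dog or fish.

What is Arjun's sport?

With clues 1–3, archery and soccer are impossible for Arjun's sport.
That leaves golf.

golf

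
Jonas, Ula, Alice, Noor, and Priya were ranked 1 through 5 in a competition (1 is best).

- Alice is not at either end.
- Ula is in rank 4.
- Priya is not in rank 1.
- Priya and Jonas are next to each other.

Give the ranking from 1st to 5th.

From clue 1: Alice is in {2,3,4}.
From clues 1–2: Ula → rank 4.
From clues 1–3: Alice is in {2,3}.
From clues 1–4: Jonas → rank 1, Priya → rank 2, Alice → rank 3, Noor → rank 5.

Jonas, Priya, Alice, Ula, Noor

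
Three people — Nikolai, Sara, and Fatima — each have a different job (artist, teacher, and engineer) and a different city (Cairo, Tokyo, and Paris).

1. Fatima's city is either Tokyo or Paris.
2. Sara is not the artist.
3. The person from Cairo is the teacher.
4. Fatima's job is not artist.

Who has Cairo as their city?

Clue 1 rules out Fatima for the one with city Cairo.
With clues 1–4, Nikolai is impossible for the one with city Cairo.
That leaves Sara.

Sara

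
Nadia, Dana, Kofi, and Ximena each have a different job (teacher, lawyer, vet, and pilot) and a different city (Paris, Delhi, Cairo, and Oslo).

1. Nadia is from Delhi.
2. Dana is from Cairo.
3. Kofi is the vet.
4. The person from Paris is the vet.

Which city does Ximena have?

Oslo

Clue 1 rules out Delhi for Ximena's city.
With clues 1–2, Cairo is impossible for Ximena's city.
With clues 1–4, Paris is impossible for Ximena's city.
That leaves Oslo.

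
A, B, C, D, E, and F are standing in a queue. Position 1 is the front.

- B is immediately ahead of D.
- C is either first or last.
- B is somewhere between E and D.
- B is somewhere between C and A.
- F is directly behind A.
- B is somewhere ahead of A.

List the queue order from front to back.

C, E, B, D, A, F

From clue 1: B is in {1,2,3,4,5}.
From clues 1–2: C is in {1,6}.
From clues 1–4: B is in {3,4}.
From clues 1–6: C → position 1, E → position 2, B → position 3, D → position 4, A → position 5, F → position 6.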